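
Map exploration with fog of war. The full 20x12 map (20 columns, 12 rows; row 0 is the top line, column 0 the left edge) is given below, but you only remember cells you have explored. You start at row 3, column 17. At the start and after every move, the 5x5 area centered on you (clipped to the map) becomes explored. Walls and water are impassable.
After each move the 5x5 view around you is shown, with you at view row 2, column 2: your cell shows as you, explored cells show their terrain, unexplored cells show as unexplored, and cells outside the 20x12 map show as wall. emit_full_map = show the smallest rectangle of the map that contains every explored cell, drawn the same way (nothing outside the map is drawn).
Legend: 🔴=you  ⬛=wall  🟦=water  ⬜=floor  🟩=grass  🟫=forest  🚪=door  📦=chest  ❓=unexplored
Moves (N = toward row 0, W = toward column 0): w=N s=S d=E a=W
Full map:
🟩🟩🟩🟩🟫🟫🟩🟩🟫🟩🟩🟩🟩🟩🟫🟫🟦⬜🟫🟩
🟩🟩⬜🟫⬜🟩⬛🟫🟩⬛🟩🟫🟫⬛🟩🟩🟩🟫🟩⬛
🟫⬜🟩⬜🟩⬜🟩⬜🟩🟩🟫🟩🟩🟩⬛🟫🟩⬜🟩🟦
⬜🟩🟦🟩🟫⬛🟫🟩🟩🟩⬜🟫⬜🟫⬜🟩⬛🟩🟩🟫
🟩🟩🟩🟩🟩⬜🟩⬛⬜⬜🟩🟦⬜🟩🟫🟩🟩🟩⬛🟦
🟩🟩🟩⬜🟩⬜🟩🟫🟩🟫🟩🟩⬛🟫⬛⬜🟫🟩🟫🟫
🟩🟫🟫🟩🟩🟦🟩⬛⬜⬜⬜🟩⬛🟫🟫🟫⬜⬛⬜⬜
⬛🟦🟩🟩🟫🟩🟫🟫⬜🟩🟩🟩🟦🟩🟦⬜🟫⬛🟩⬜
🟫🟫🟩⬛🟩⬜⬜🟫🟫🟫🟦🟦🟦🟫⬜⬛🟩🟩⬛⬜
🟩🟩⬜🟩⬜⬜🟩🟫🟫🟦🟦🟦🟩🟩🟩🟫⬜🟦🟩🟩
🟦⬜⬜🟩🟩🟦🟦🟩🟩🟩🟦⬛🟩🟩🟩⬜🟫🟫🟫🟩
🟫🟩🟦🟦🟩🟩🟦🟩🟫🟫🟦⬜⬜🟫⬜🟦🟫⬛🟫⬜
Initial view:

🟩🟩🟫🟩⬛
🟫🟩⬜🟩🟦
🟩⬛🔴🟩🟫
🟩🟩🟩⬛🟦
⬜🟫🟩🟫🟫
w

🟫🟦⬜🟫🟩
🟩🟩🟫🟩⬛
🟫🟩🔴🟩🟦
🟩⬛🟩🟩🟫
🟩🟩🟩⬛🟦

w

⬛⬛⬛⬛⬛
🟫🟦⬜🟫🟩
🟩🟩🔴🟩⬛
🟫🟩⬜🟩🟦
🟩⬛🟩🟩🟫

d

⬛⬛⬛⬛⬛
🟦⬜🟫🟩⬛
🟩🟫🔴⬛⬛
🟩⬜🟩🟦⬛
⬛🟩🟩🟫⬛

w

⬛⬛⬛⬛⬛
⬛⬛⬛⬛⬛
🟦⬜🔴🟩⬛
🟩🟫🟩⬛⬛
🟩⬜🟩🟦⬛

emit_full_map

🟫🟦⬜🔴🟩
🟩🟩🟫🟩⬛
🟫🟩⬜🟩🟦
🟩⬛🟩🟩🟫
🟩🟩🟩⬛🟦
⬜🟫🟩🟫🟫

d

⬛⬛⬛⬛⬛
⬛⬛⬛⬛⬛
⬜🟫🔴⬛⬛
🟫🟩⬛⬛⬛
⬜🟩🟦⬛⬛

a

⬛⬛⬛⬛⬛
⬛⬛⬛⬛⬛
🟦⬜🔴🟩⬛
🟩🟫🟩⬛⬛
🟩⬜🟩🟦⬛

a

⬛⬛⬛⬛⬛
⬛⬛⬛⬛⬛
🟫🟦🔴🟫🟩
🟩🟩🟫🟩⬛
🟫🟩⬜🟩🟦


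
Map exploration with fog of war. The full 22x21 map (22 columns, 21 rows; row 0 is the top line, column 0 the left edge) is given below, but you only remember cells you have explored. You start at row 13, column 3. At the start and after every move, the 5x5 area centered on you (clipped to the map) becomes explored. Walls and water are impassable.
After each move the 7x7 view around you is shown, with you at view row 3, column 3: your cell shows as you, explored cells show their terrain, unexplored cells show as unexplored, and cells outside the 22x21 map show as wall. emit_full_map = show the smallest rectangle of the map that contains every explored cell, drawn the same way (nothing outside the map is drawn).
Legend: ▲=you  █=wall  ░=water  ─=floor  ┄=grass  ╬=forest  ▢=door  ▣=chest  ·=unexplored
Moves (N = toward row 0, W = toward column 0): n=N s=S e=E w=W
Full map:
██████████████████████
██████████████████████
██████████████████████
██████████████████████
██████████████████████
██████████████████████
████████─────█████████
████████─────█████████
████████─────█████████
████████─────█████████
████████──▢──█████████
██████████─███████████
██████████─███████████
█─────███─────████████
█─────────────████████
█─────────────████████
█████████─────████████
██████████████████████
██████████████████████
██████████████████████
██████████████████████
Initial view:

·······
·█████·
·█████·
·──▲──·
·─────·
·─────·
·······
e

·······
██████·
██████·
───▲─█·
──────·
──────·
·······

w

·······
·██████
·██████
·──▲──█
·──────
·──────
·······

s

·██████
·██████
·─────█
·──▲───
·──────
·█████·
·······

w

█·█████
███████
██─────
██─▲───
██─────
███████
█······

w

██·████
███████
███────
███▲───
███────
███████
██·····

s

███████
███────
███────
███▲───
███████
██████·
██·····

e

███████
██─────
██─────
██─▲───
███████
██████·
█······

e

███████
█─────█
█──────
█──▲───
██████·
██████·
·······

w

███████
██─────
██─────
██─▲───
███████
███████
█······

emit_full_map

·██████
███████
█─────█
█──────
█─▲────
██████·
██████·

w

███████
███────
███────
███▲───
███████
███████
██·····

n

██·████
███████
███────
███▲───
███────
███████
███████

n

██·····
███████
███████
███▲───
███────
███────
███████

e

█······
███████
███████
██─▲───
██─────
██─────
███████

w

██·····
███████
███████
███▲───
███────
███────
███████

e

█······
███████
███████
██─▲───
██─────
██─────
███████

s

███████
███████
██─────
██─▲───
██─────
███████
███████


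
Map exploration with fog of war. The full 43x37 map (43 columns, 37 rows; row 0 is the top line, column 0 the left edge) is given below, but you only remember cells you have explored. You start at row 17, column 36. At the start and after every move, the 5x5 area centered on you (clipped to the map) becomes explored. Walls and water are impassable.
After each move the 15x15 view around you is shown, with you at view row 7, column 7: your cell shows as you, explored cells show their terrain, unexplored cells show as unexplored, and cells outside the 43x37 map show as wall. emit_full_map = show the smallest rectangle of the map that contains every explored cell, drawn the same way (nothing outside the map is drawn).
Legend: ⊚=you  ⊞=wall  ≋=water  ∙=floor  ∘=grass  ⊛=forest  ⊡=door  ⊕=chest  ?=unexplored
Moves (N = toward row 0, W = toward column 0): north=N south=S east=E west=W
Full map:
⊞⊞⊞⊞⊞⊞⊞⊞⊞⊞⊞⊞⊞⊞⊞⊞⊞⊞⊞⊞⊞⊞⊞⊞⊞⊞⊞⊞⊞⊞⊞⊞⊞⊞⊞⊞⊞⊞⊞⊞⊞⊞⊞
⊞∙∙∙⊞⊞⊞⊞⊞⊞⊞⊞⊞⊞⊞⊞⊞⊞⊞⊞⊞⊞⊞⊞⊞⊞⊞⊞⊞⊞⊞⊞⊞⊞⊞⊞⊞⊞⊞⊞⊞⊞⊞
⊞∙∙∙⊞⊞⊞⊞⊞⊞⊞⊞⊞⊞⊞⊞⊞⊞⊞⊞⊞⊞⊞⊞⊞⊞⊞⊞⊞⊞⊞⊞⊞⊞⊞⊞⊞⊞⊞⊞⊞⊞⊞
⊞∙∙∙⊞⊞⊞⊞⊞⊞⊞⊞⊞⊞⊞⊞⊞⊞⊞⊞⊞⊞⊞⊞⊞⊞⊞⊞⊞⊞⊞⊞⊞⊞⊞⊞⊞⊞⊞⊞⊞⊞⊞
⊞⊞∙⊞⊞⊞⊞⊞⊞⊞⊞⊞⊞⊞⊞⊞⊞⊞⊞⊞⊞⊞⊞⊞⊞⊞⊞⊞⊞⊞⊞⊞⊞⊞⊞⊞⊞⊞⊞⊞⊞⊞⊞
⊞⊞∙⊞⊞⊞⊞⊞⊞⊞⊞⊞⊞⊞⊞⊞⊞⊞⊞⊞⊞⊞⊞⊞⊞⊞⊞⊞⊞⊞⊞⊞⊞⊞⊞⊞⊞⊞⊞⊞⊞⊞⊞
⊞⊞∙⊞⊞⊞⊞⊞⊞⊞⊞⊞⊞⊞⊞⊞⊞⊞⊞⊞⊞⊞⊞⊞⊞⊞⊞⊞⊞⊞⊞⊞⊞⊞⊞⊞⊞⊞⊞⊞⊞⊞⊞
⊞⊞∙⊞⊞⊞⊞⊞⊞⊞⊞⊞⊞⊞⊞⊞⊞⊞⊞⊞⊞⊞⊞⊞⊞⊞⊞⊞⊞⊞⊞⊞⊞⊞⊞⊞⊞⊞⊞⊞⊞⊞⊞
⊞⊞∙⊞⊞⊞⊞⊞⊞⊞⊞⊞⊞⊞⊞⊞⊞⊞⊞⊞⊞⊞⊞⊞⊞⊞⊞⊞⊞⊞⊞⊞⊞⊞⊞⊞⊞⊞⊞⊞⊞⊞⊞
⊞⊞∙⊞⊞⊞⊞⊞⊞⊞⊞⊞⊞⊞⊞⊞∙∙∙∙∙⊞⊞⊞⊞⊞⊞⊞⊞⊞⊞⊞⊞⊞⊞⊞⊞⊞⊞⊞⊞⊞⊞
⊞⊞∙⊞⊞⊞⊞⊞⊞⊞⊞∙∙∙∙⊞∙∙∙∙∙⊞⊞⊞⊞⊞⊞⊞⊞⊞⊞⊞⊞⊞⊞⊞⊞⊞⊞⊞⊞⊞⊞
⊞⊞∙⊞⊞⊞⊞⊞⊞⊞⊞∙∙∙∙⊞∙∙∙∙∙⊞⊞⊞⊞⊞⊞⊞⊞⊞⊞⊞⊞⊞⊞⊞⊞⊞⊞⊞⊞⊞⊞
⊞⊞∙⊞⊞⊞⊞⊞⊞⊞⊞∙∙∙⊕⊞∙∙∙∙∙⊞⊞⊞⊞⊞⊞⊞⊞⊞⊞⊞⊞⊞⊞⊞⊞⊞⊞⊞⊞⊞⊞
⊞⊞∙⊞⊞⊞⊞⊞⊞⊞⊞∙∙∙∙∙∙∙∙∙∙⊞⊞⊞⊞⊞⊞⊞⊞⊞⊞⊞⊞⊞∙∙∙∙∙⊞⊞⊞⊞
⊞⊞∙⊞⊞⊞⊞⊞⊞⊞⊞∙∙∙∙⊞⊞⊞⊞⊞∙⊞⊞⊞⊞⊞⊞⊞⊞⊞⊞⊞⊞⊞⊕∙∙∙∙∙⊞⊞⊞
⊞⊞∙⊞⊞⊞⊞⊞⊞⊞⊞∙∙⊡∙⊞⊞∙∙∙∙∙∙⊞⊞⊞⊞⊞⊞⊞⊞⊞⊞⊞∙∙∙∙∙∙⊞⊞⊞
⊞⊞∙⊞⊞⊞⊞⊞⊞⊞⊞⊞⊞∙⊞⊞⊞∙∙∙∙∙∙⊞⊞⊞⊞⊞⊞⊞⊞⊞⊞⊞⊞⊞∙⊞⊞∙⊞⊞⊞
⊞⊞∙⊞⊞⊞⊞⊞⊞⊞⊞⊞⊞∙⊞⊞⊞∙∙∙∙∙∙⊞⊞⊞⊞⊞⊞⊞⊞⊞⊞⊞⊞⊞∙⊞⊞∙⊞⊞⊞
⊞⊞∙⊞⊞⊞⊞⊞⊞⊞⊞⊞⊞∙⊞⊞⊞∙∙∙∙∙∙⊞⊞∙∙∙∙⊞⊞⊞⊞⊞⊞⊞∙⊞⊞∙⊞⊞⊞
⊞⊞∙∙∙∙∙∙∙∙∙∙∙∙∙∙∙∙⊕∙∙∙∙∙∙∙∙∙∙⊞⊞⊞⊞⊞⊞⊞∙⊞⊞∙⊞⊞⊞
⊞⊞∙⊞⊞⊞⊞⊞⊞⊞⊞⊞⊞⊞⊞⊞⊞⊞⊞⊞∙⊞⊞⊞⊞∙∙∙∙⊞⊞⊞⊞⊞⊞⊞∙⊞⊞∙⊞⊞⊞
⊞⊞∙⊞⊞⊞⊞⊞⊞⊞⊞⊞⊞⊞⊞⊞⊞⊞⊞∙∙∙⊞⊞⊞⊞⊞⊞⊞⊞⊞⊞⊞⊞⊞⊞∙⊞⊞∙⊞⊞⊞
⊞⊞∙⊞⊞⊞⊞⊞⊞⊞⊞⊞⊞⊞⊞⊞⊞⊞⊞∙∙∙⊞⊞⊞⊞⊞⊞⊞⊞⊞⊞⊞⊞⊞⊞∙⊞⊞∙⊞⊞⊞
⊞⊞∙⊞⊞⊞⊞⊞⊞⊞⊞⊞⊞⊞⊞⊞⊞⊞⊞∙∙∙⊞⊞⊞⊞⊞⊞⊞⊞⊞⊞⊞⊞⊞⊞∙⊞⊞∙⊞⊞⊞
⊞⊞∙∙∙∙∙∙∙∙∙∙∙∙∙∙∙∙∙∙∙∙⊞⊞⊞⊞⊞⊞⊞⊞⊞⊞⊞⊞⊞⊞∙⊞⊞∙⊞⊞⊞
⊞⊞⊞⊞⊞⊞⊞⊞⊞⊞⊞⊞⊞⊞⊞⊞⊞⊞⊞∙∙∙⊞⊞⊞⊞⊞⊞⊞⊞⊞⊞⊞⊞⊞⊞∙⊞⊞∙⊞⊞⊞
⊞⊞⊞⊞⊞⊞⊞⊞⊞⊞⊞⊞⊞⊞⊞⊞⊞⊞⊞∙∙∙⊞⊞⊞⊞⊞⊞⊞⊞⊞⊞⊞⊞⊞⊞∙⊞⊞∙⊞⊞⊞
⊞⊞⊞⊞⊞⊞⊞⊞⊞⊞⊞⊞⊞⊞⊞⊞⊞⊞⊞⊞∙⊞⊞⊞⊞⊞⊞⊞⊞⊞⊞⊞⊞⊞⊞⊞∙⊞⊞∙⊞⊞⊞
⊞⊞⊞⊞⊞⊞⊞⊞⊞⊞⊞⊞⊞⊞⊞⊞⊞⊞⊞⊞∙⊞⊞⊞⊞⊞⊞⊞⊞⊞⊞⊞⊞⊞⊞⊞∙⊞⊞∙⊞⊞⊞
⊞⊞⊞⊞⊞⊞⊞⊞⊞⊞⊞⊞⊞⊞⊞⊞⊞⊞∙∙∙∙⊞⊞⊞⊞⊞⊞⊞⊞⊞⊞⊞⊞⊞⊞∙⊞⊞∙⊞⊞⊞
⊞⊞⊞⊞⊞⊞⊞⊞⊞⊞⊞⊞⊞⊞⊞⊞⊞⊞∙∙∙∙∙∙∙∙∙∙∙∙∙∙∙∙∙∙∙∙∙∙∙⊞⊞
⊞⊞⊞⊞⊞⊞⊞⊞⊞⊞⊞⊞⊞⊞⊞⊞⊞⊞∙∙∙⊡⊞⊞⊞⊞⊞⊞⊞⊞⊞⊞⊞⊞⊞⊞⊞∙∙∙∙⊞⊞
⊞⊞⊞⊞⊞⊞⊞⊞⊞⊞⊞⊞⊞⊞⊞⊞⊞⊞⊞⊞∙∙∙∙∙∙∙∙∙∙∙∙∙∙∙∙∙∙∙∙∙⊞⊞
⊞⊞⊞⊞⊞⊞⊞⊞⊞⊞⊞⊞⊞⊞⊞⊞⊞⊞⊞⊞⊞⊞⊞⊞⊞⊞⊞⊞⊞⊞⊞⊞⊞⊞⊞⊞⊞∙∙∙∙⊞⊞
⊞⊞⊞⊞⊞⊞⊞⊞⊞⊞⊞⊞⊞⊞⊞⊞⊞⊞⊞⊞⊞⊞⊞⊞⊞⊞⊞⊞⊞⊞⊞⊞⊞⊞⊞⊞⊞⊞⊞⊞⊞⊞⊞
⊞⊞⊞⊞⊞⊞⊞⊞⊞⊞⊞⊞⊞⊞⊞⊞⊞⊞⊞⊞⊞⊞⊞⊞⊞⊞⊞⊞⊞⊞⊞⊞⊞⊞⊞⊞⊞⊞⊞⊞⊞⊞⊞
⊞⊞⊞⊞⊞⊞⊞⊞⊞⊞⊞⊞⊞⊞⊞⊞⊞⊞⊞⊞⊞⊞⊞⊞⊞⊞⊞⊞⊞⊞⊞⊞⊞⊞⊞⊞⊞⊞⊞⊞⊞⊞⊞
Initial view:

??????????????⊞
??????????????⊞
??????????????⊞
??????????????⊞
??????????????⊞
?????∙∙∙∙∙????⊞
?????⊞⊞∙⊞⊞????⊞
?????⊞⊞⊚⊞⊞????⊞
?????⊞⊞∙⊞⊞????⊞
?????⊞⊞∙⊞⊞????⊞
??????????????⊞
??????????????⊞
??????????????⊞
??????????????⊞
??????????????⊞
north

??????????????⊞
??????????????⊞
??????????????⊞
??????????????⊞
??????????????⊞
?????⊕∙∙∙∙????⊞
?????∙∙∙∙∙????⊞
?????⊞⊞⊚⊞⊞????⊞
?????⊞⊞∙⊞⊞????⊞
?????⊞⊞∙⊞⊞????⊞
?????⊞⊞∙⊞⊞????⊞
??????????????⊞
??????????????⊞
??????????????⊞
??????????????⊞

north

??????????????⊞
??????????????⊞
??????????????⊞
??????????????⊞
??????????????⊞
?????∙∙∙∙∙????⊞
?????⊕∙∙∙∙????⊞
?????∙∙⊚∙∙????⊞
?????⊞⊞∙⊞⊞????⊞
?????⊞⊞∙⊞⊞????⊞
?????⊞⊞∙⊞⊞????⊞
?????⊞⊞∙⊞⊞????⊞
??????????????⊞
??????????????⊞
??????????????⊞

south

??????????????⊞
??????????????⊞
??????????????⊞
??????????????⊞
?????∙∙∙∙∙????⊞
?????⊕∙∙∙∙????⊞
?????∙∙∙∙∙????⊞
?????⊞⊞⊚⊞⊞????⊞
?????⊞⊞∙⊞⊞????⊞
?????⊞⊞∙⊞⊞????⊞
?????⊞⊞∙⊞⊞????⊞
??????????????⊞
??????????????⊞
??????????????⊞
??????????????⊞

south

??????????????⊞
??????????????⊞
??????????????⊞
?????∙∙∙∙∙????⊞
?????⊕∙∙∙∙????⊞
?????∙∙∙∙∙????⊞
?????⊞⊞∙⊞⊞????⊞
?????⊞⊞⊚⊞⊞????⊞
?????⊞⊞∙⊞⊞????⊞
?????⊞⊞∙⊞⊞????⊞
??????????????⊞
??????????????⊞
??????????????⊞
??????????????⊞
??????????????⊞

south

??????????????⊞
??????????????⊞
?????∙∙∙∙∙????⊞
?????⊕∙∙∙∙????⊞
?????∙∙∙∙∙????⊞
?????⊞⊞∙⊞⊞????⊞
?????⊞⊞∙⊞⊞????⊞
?????⊞⊞⊚⊞⊞????⊞
?????⊞⊞∙⊞⊞????⊞
?????⊞⊞∙⊞⊞????⊞
??????????????⊞
??????????????⊞
??????????????⊞
??????????????⊞
??????????????⊞

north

??????????????⊞
??????????????⊞
??????????????⊞
?????∙∙∙∙∙????⊞
?????⊕∙∙∙∙????⊞
?????∙∙∙∙∙????⊞
?????⊞⊞∙⊞⊞????⊞
?????⊞⊞⊚⊞⊞????⊞
?????⊞⊞∙⊞⊞????⊞
?????⊞⊞∙⊞⊞????⊞
?????⊞⊞∙⊞⊞????⊞
??????????????⊞
??????????????⊞
??????????????⊞
??????????????⊞

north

??????????????⊞
??????????????⊞
??????????????⊞
??????????????⊞
?????∙∙∙∙∙????⊞
?????⊕∙∙∙∙????⊞
?????∙∙∙∙∙????⊞
?????⊞⊞⊚⊞⊞????⊞
?????⊞⊞∙⊞⊞????⊞
?????⊞⊞∙⊞⊞????⊞
?????⊞⊞∙⊞⊞????⊞
?????⊞⊞∙⊞⊞????⊞
??????????????⊞
??????????????⊞
??????????????⊞

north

??????????????⊞
??????????????⊞
??????????????⊞
??????????????⊞
??????????????⊞
?????∙∙∙∙∙????⊞
?????⊕∙∙∙∙????⊞
?????∙∙⊚∙∙????⊞
?????⊞⊞∙⊞⊞????⊞
?????⊞⊞∙⊞⊞????⊞
?????⊞⊞∙⊞⊞????⊞
?????⊞⊞∙⊞⊞????⊞
?????⊞⊞∙⊞⊞????⊞
??????????????⊞
??????????????⊞

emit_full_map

∙∙∙∙∙
⊕∙∙∙∙
∙∙⊚∙∙
⊞⊞∙⊞⊞
⊞⊞∙⊞⊞
⊞⊞∙⊞⊞
⊞⊞∙⊞⊞
⊞⊞∙⊞⊞

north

??????????????⊞
??????????????⊞
??????????????⊞
??????????????⊞
??????????????⊞
?????⊞⊞⊞⊞⊞????⊞
?????∙∙∙∙∙????⊞
?????⊕∙⊚∙∙????⊞
?????∙∙∙∙∙????⊞
?????⊞⊞∙⊞⊞????⊞
?????⊞⊞∙⊞⊞????⊞
?????⊞⊞∙⊞⊞????⊞
?????⊞⊞∙⊞⊞????⊞
?????⊞⊞∙⊞⊞????⊞
??????????????⊞

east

?????????????⊞⊞
?????????????⊞⊞
?????????????⊞⊞
?????????????⊞⊞
?????????????⊞⊞
????⊞⊞⊞⊞⊞⊞???⊞⊞
????∙∙∙∙∙⊞???⊞⊞
????⊕∙∙⊚∙∙???⊞⊞
????∙∙∙∙∙∙???⊞⊞
????⊞⊞∙⊞⊞∙???⊞⊞
????⊞⊞∙⊞⊞????⊞⊞
????⊞⊞∙⊞⊞????⊞⊞
????⊞⊞∙⊞⊞????⊞⊞
????⊞⊞∙⊞⊞????⊞⊞
?????????????⊞⊞

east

????????????⊞⊞⊞
????????????⊞⊞⊞
????????????⊞⊞⊞
????????????⊞⊞⊞
????????????⊞⊞⊞
???⊞⊞⊞⊞⊞⊞⊞??⊞⊞⊞
???∙∙∙∙∙⊞⊞??⊞⊞⊞
???⊕∙∙∙⊚∙⊞??⊞⊞⊞
???∙∙∙∙∙∙⊞??⊞⊞⊞
???⊞⊞∙⊞⊞∙⊞??⊞⊞⊞
???⊞⊞∙⊞⊞????⊞⊞⊞
???⊞⊞∙⊞⊞????⊞⊞⊞
???⊞⊞∙⊞⊞????⊞⊞⊞
???⊞⊞∙⊞⊞????⊞⊞⊞
????????????⊞⊞⊞

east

???????????⊞⊞⊞⊞
???????????⊞⊞⊞⊞
???????????⊞⊞⊞⊞
???????????⊞⊞⊞⊞
???????????⊞⊞⊞⊞
??⊞⊞⊞⊞⊞⊞⊞⊞?⊞⊞⊞⊞
??∙∙∙∙∙⊞⊞⊞?⊞⊞⊞⊞
??⊕∙∙∙∙⊚⊞⊞?⊞⊞⊞⊞
??∙∙∙∙∙∙⊞⊞?⊞⊞⊞⊞
??⊞⊞∙⊞⊞∙⊞⊞?⊞⊞⊞⊞
??⊞⊞∙⊞⊞????⊞⊞⊞⊞
??⊞⊞∙⊞⊞????⊞⊞⊞⊞
??⊞⊞∙⊞⊞????⊞⊞⊞⊞
??⊞⊞∙⊞⊞????⊞⊞⊞⊞
???????????⊞⊞⊞⊞

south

???????????⊞⊞⊞⊞
???????????⊞⊞⊞⊞
???????????⊞⊞⊞⊞
???????????⊞⊞⊞⊞
??⊞⊞⊞⊞⊞⊞⊞⊞?⊞⊞⊞⊞
??∙∙∙∙∙⊞⊞⊞?⊞⊞⊞⊞
??⊕∙∙∙∙∙⊞⊞?⊞⊞⊞⊞
??∙∙∙∙∙⊚⊞⊞?⊞⊞⊞⊞
??⊞⊞∙⊞⊞∙⊞⊞?⊞⊞⊞⊞
??⊞⊞∙⊞⊞∙⊞⊞?⊞⊞⊞⊞
??⊞⊞∙⊞⊞????⊞⊞⊞⊞
??⊞⊞∙⊞⊞????⊞⊞⊞⊞
??⊞⊞∙⊞⊞????⊞⊞⊞⊞
???????????⊞⊞⊞⊞
???????????⊞⊞⊞⊞

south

???????????⊞⊞⊞⊞
???????????⊞⊞⊞⊞
???????????⊞⊞⊞⊞
??⊞⊞⊞⊞⊞⊞⊞⊞?⊞⊞⊞⊞
??∙∙∙∙∙⊞⊞⊞?⊞⊞⊞⊞
??⊕∙∙∙∙∙⊞⊞?⊞⊞⊞⊞
??∙∙∙∙∙∙⊞⊞?⊞⊞⊞⊞
??⊞⊞∙⊞⊞⊚⊞⊞?⊞⊞⊞⊞
??⊞⊞∙⊞⊞∙⊞⊞?⊞⊞⊞⊞
??⊞⊞∙⊞⊞∙⊞⊞?⊞⊞⊞⊞
??⊞⊞∙⊞⊞????⊞⊞⊞⊞
??⊞⊞∙⊞⊞????⊞⊞⊞⊞
???????????⊞⊞⊞⊞
???????????⊞⊞⊞⊞
???????????⊞⊞⊞⊞

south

???????????⊞⊞⊞⊞
???????????⊞⊞⊞⊞
??⊞⊞⊞⊞⊞⊞⊞⊞?⊞⊞⊞⊞
??∙∙∙∙∙⊞⊞⊞?⊞⊞⊞⊞
??⊕∙∙∙∙∙⊞⊞?⊞⊞⊞⊞
??∙∙∙∙∙∙⊞⊞?⊞⊞⊞⊞
??⊞⊞∙⊞⊞∙⊞⊞?⊞⊞⊞⊞
??⊞⊞∙⊞⊞⊚⊞⊞?⊞⊞⊞⊞
??⊞⊞∙⊞⊞∙⊞⊞?⊞⊞⊞⊞
??⊞⊞∙⊞⊞∙⊞⊞?⊞⊞⊞⊞
??⊞⊞∙⊞⊞????⊞⊞⊞⊞
???????????⊞⊞⊞⊞
???????????⊞⊞⊞⊞
???????????⊞⊞⊞⊞
???????????⊞⊞⊞⊞

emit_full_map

⊞⊞⊞⊞⊞⊞⊞⊞
∙∙∙∙∙⊞⊞⊞
⊕∙∙∙∙∙⊞⊞
∙∙∙∙∙∙⊞⊞
⊞⊞∙⊞⊞∙⊞⊞
⊞⊞∙⊞⊞⊚⊞⊞
⊞⊞∙⊞⊞∙⊞⊞
⊞⊞∙⊞⊞∙⊞⊞
⊞⊞∙⊞⊞???


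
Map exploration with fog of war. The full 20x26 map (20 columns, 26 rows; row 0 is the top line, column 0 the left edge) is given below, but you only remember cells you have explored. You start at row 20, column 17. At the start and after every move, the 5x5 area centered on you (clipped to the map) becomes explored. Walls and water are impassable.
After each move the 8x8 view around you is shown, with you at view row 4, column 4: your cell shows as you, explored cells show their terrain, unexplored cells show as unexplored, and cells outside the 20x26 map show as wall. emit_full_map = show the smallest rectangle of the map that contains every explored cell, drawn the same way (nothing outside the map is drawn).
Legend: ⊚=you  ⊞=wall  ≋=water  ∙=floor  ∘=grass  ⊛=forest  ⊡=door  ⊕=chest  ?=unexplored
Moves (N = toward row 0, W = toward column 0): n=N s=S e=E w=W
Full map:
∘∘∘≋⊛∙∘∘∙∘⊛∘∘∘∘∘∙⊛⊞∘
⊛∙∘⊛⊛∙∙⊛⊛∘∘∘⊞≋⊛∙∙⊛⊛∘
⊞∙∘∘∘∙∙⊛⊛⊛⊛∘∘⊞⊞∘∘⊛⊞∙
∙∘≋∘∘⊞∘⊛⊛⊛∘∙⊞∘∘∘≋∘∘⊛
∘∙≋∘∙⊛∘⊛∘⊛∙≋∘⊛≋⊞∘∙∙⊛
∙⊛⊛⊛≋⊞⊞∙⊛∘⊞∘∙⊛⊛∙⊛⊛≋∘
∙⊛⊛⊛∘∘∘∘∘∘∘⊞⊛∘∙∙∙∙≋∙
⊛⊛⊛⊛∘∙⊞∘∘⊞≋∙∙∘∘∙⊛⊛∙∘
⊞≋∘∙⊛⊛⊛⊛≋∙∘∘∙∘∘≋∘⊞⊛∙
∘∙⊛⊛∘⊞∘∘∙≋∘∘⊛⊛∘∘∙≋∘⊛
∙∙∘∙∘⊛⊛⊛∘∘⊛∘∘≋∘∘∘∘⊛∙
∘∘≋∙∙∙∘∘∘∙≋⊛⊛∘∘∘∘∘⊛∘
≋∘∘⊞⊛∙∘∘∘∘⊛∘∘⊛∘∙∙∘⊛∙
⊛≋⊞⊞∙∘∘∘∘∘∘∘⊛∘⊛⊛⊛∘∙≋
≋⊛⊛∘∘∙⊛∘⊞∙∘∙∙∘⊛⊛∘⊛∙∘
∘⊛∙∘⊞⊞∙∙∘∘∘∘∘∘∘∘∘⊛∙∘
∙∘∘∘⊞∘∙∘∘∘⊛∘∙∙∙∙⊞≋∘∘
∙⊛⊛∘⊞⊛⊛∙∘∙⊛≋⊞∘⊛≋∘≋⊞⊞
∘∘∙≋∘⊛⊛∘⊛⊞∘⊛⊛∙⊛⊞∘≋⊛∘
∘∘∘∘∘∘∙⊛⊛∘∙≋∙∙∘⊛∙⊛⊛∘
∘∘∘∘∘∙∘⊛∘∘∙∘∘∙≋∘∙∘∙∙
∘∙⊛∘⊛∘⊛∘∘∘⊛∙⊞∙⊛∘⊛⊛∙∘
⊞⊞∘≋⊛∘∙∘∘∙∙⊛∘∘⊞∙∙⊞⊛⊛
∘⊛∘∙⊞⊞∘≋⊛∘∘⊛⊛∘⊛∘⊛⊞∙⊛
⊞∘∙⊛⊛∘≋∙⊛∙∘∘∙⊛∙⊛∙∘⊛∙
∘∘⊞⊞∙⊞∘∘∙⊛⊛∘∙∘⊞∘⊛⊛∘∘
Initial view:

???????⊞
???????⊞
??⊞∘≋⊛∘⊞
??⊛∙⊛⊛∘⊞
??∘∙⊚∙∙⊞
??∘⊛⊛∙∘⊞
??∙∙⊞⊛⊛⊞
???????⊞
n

???????⊞
???????⊞
??≋∘≋⊞⊞⊞
??⊞∘≋⊛∘⊞
??⊛∙⊚⊛∘⊞
??∘∙∘∙∙⊞
??∘⊛⊛∙∘⊞
??∙∙⊞⊛⊛⊞

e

??????⊞⊞
??????⊞⊞
?≋∘≋⊞⊞⊞⊞
?⊞∘≋⊛∘⊞⊞
?⊛∙⊛⊚∘⊞⊞
?∘∙∘∙∙⊞⊞
?∘⊛⊛∙∘⊞⊞
?∙∙⊞⊛⊛⊞⊞

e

?????⊞⊞⊞
?????⊞⊞⊞
≋∘≋⊞⊞⊞⊞⊞
⊞∘≋⊛∘⊞⊞⊞
⊛∙⊛⊛⊚⊞⊞⊞
∘∙∘∙∙⊞⊞⊞
∘⊛⊛∙∘⊞⊞⊞
∙∙⊞⊛⊛⊞⊞⊞

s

?????⊞⊞⊞
≋∘≋⊞⊞⊞⊞⊞
⊞∘≋⊛∘⊞⊞⊞
⊛∙⊛⊛∘⊞⊞⊞
∘∙∘∙⊚⊞⊞⊞
∘⊛⊛∙∘⊞⊞⊞
∙∙⊞⊛⊛⊞⊞⊞
?????⊞⊞⊞

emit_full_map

≋∘≋⊞⊞
⊞∘≋⊛∘
⊛∙⊛⊛∘
∘∙∘∙⊚
∘⊛⊛∙∘
∙∙⊞⊛⊛

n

?????⊞⊞⊞
?????⊞⊞⊞
≋∘≋⊞⊞⊞⊞⊞
⊞∘≋⊛∘⊞⊞⊞
⊛∙⊛⊛⊚⊞⊞⊞
∘∙∘∙∙⊞⊞⊞
∘⊛⊛∙∘⊞⊞⊞
∙∙⊞⊛⊛⊞⊞⊞

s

?????⊞⊞⊞
≋∘≋⊞⊞⊞⊞⊞
⊞∘≋⊛∘⊞⊞⊞
⊛∙⊛⊛∘⊞⊞⊞
∘∙∘∙⊚⊞⊞⊞
∘⊛⊛∙∘⊞⊞⊞
∙∙⊞⊛⊛⊞⊞⊞
?????⊞⊞⊞

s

≋∘≋⊞⊞⊞⊞⊞
⊞∘≋⊛∘⊞⊞⊞
⊛∙⊛⊛∘⊞⊞⊞
∘∙∘∙∙⊞⊞⊞
∘⊛⊛∙⊚⊞⊞⊞
∙∙⊞⊛⊛⊞⊞⊞
??⊞∙⊛⊞⊞⊞
?????⊞⊞⊞

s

⊞∘≋⊛∘⊞⊞⊞
⊛∙⊛⊛∘⊞⊞⊞
∘∙∘∙∙⊞⊞⊞
∘⊛⊛∙∘⊞⊞⊞
∙∙⊞⊛⊚⊞⊞⊞
??⊞∙⊛⊞⊞⊞
??∘⊛∙⊞⊞⊞
?????⊞⊞⊞

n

≋∘≋⊞⊞⊞⊞⊞
⊞∘≋⊛∘⊞⊞⊞
⊛∙⊛⊛∘⊞⊞⊞
∘∙∘∙∙⊞⊞⊞
∘⊛⊛∙⊚⊞⊞⊞
∙∙⊞⊛⊛⊞⊞⊞
??⊞∙⊛⊞⊞⊞
??∘⊛∙⊞⊞⊞

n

?????⊞⊞⊞
≋∘≋⊞⊞⊞⊞⊞
⊞∘≋⊛∘⊞⊞⊞
⊛∙⊛⊛∘⊞⊞⊞
∘∙∘∙⊚⊞⊞⊞
∘⊛⊛∙∘⊞⊞⊞
∙∙⊞⊛⊛⊞⊞⊞
??⊞∙⊛⊞⊞⊞

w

??????⊞⊞
?≋∘≋⊞⊞⊞⊞
?⊞∘≋⊛∘⊞⊞
?⊛∙⊛⊛∘⊞⊞
?∘∙∘⊚∙⊞⊞
?∘⊛⊛∙∘⊞⊞
?∙∙⊞⊛⊛⊞⊞
???⊞∙⊛⊞⊞

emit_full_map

≋∘≋⊞⊞
⊞∘≋⊛∘
⊛∙⊛⊛∘
∘∙∘⊚∙
∘⊛⊛∙∘
∙∙⊞⊛⊛
??⊞∙⊛
??∘⊛∙

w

???????⊞
??≋∘≋⊞⊞⊞
??⊞∘≋⊛∘⊞
??⊛∙⊛⊛∘⊞
??∘∙⊚∙∙⊞
??∘⊛⊛∙∘⊞
??∙∙⊞⊛⊛⊞
????⊞∙⊛⊞

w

????????
???≋∘≋⊞⊞
??⊛⊞∘≋⊛∘
??∘⊛∙⊛⊛∘
??≋∘⊚∘∙∙
??⊛∘⊛⊛∙∘
??⊞∙∙⊞⊛⊛
?????⊞∙⊛

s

???≋∘≋⊞⊞
??⊛⊞∘≋⊛∘
??∘⊛∙⊛⊛∘
??≋∘∙∘∙∙
??⊛∘⊚⊛∙∘
??⊞∙∙⊞⊛⊛
??⊛∘⊛⊞∙⊛
?????∘⊛∙

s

??⊛⊞∘≋⊛∘
??∘⊛∙⊛⊛∘
??≋∘∙∘∙∙
??⊛∘⊛⊛∙∘
??⊞∙⊚⊞⊛⊛
??⊛∘⊛⊞∙⊛
??∙⊛∙∘⊛∙
????????

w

???⊛⊞∘≋⊛
???∘⊛∙⊛⊛
??∙≋∘∙∘∙
??∙⊛∘⊛⊛∙
??∘⊞⊚∙⊞⊛
??∘⊛∘⊛⊞∙
??⊛∙⊛∙∘⊛
????????

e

??⊛⊞∘≋⊛∘
??∘⊛∙⊛⊛∘
?∙≋∘∙∘∙∙
?∙⊛∘⊛⊛∙∘
?∘⊞∙⊚⊞⊛⊛
?∘⊛∘⊛⊞∙⊛
?⊛∙⊛∙∘⊛∙
????????

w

???⊛⊞∘≋⊛
???∘⊛∙⊛⊛
??∙≋∘∙∘∙
??∙⊛∘⊛⊛∙
??∘⊞⊚∙⊞⊛
??∘⊛∘⊛⊞∙
??⊛∙⊛∙∘⊛
????????

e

??⊛⊞∘≋⊛∘
??∘⊛∙⊛⊛∘
?∙≋∘∙∘∙∙
?∙⊛∘⊛⊛∙∘
?∘⊞∙⊚⊞⊛⊛
?∘⊛∘⊛⊞∙⊛
?⊛∙⊛∙∘⊛∙
????????


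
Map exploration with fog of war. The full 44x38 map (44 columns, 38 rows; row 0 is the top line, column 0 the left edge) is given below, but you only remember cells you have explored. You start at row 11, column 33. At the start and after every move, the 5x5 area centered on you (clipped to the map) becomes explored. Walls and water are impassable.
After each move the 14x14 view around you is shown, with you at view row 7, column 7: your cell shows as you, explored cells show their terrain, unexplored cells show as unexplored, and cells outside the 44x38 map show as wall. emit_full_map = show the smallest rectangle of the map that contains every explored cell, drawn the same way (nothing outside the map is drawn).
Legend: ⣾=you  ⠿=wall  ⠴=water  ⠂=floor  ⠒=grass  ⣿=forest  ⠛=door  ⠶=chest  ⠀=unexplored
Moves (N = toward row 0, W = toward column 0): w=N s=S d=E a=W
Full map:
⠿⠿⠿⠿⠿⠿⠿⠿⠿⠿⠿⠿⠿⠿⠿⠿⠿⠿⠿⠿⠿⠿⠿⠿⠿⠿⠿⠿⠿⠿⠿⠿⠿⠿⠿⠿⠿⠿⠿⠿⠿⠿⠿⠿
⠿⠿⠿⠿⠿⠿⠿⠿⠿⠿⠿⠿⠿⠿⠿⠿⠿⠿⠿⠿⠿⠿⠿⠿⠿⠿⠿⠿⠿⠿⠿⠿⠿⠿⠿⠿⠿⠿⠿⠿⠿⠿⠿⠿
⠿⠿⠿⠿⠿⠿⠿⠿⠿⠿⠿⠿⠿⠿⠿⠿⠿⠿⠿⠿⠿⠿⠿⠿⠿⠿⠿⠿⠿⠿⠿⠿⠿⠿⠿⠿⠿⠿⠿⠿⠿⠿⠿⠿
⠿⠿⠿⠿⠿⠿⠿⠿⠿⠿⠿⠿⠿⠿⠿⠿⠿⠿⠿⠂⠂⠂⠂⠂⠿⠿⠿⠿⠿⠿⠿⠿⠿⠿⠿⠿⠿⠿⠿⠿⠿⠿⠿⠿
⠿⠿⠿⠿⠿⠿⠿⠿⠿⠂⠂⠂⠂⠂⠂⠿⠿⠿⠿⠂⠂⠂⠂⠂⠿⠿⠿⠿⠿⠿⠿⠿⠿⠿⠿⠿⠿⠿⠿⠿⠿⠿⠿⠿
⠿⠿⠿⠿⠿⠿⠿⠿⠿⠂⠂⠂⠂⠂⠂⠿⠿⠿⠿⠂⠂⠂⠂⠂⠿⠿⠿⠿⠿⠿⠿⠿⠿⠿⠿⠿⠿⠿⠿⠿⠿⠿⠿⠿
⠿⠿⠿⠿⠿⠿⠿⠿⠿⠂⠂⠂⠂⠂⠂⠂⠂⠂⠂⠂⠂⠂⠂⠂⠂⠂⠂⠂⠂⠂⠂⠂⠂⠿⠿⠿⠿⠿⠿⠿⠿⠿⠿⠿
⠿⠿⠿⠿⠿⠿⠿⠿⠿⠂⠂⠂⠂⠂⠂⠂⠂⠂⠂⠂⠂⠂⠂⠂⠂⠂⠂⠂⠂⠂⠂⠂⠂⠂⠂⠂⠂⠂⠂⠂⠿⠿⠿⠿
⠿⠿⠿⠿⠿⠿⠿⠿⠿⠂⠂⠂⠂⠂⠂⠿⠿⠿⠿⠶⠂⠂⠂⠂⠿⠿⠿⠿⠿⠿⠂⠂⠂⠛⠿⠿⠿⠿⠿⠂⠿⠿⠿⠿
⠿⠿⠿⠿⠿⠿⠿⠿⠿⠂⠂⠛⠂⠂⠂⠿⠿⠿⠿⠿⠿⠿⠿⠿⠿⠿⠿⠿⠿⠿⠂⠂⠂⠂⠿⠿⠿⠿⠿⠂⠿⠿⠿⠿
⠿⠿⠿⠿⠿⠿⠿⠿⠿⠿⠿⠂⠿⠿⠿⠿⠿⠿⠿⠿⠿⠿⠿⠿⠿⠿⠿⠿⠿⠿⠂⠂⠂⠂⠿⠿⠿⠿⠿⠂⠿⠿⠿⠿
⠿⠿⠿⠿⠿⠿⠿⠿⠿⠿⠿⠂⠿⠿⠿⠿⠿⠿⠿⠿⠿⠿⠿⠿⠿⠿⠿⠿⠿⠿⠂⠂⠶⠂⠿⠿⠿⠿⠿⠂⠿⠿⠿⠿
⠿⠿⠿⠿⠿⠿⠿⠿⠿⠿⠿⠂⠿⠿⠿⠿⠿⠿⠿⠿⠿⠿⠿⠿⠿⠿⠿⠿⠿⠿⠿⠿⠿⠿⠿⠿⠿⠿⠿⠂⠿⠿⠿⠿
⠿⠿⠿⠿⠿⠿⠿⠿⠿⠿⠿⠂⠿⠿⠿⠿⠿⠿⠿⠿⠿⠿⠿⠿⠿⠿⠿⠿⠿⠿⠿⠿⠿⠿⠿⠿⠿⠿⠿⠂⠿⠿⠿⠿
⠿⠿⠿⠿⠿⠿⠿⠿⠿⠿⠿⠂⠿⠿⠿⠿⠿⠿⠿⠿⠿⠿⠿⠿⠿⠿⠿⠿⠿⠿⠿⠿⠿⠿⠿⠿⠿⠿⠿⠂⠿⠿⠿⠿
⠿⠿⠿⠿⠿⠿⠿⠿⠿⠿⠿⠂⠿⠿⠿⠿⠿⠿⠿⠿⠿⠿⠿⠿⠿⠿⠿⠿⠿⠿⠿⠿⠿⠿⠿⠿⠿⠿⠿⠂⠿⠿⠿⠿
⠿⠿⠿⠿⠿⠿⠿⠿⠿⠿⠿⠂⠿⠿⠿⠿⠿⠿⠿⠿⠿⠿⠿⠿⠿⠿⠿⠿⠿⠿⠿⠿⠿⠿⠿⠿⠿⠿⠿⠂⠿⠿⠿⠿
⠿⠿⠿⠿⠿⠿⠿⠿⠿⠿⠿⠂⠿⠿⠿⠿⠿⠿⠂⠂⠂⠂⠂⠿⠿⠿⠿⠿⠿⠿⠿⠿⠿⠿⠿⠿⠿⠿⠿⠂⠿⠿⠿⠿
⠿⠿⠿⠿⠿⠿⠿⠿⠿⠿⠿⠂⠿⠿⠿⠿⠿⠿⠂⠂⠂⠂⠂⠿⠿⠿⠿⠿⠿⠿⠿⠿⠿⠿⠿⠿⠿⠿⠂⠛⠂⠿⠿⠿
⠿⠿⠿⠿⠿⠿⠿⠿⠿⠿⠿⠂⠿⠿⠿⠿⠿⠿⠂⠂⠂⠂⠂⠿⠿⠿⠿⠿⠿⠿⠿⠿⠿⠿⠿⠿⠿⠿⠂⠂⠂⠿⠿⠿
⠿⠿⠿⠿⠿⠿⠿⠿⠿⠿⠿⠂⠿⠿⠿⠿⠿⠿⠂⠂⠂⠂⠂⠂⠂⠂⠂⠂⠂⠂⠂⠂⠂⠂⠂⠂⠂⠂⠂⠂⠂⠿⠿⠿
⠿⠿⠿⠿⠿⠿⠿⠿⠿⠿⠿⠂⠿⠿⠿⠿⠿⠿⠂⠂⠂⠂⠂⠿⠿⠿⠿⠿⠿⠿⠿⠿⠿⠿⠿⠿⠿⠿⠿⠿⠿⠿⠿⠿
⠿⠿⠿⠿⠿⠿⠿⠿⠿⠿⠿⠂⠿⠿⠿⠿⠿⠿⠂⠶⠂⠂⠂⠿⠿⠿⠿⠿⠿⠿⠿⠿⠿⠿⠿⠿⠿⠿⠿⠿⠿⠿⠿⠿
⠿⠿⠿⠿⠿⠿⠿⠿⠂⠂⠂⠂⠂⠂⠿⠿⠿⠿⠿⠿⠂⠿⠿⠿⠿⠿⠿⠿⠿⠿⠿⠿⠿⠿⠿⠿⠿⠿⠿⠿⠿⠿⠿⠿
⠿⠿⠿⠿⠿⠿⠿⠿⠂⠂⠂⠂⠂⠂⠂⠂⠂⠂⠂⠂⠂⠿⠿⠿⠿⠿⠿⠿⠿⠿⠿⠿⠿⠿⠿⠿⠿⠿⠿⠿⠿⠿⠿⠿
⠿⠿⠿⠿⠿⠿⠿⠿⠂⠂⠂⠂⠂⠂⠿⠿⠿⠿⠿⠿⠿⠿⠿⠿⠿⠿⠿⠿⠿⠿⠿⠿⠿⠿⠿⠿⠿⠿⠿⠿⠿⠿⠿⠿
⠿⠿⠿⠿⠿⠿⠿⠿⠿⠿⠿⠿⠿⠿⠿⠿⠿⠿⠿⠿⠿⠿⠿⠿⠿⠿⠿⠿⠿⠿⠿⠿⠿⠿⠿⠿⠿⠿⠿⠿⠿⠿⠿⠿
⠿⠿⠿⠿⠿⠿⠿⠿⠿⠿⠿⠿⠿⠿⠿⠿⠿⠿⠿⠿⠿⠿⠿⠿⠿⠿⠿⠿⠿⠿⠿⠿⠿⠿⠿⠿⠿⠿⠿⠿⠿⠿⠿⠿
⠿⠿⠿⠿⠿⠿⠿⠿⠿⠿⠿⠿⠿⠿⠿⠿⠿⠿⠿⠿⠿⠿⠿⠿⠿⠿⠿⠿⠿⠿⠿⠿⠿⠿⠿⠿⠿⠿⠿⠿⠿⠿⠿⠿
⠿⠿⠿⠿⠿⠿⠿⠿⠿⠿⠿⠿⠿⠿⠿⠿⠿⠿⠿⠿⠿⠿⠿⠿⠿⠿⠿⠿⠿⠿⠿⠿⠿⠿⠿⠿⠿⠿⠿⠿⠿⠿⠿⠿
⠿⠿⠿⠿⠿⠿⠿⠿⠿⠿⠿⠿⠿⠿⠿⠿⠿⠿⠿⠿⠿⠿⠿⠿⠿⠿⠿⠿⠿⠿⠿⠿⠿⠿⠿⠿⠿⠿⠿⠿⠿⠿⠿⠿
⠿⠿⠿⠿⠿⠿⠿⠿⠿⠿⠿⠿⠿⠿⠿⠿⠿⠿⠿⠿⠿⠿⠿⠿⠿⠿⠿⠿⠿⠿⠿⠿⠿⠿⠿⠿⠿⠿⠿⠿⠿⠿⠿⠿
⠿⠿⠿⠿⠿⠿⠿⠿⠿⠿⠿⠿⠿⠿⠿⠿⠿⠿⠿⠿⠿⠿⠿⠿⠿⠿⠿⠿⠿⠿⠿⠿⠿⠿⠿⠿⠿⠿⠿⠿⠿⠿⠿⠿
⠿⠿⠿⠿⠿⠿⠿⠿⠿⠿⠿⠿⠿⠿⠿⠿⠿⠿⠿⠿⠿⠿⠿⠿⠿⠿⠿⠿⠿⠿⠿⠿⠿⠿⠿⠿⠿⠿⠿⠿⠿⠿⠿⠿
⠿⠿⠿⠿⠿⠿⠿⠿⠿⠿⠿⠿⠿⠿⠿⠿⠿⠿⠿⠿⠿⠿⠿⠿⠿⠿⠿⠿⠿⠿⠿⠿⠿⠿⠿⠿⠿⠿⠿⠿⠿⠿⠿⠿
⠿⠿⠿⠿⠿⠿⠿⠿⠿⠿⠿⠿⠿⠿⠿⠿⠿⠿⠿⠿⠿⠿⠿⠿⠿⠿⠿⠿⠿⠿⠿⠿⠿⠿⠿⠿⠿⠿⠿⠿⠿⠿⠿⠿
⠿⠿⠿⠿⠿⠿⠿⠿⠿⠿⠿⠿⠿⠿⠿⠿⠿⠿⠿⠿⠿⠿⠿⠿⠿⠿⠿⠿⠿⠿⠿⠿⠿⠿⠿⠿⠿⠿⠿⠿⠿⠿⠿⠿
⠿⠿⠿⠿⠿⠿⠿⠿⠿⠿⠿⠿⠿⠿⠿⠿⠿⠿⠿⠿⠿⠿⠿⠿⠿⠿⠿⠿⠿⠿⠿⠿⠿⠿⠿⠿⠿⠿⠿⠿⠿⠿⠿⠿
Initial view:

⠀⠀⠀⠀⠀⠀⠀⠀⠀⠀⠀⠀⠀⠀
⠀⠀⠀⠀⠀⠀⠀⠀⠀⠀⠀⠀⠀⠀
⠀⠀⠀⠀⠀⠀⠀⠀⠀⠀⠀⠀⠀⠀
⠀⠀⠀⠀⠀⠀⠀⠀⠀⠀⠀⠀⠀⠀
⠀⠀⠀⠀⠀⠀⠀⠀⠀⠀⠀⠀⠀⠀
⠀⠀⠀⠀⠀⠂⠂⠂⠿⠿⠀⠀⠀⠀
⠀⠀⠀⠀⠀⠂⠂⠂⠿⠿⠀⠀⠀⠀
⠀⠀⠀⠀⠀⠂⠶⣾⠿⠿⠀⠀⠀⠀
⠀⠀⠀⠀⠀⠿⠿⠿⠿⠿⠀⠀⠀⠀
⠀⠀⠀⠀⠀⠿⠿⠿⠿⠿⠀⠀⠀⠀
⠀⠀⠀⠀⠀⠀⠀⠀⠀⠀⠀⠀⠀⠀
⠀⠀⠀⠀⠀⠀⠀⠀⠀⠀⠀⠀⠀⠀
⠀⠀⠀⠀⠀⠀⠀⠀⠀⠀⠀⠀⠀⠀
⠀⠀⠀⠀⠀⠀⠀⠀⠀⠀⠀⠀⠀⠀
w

⠀⠀⠀⠀⠀⠀⠀⠀⠀⠀⠀⠀⠀⠀
⠀⠀⠀⠀⠀⠀⠀⠀⠀⠀⠀⠀⠀⠀
⠀⠀⠀⠀⠀⠀⠀⠀⠀⠀⠀⠀⠀⠀
⠀⠀⠀⠀⠀⠀⠀⠀⠀⠀⠀⠀⠀⠀
⠀⠀⠀⠀⠀⠀⠀⠀⠀⠀⠀⠀⠀⠀
⠀⠀⠀⠀⠀⠂⠂⠛⠿⠿⠀⠀⠀⠀
⠀⠀⠀⠀⠀⠂⠂⠂⠿⠿⠀⠀⠀⠀
⠀⠀⠀⠀⠀⠂⠂⣾⠿⠿⠀⠀⠀⠀
⠀⠀⠀⠀⠀⠂⠶⠂⠿⠿⠀⠀⠀⠀
⠀⠀⠀⠀⠀⠿⠿⠿⠿⠿⠀⠀⠀⠀
⠀⠀⠀⠀⠀⠿⠿⠿⠿⠿⠀⠀⠀⠀
⠀⠀⠀⠀⠀⠀⠀⠀⠀⠀⠀⠀⠀⠀
⠀⠀⠀⠀⠀⠀⠀⠀⠀⠀⠀⠀⠀⠀
⠀⠀⠀⠀⠀⠀⠀⠀⠀⠀⠀⠀⠀⠀

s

⠀⠀⠀⠀⠀⠀⠀⠀⠀⠀⠀⠀⠀⠀
⠀⠀⠀⠀⠀⠀⠀⠀⠀⠀⠀⠀⠀⠀
⠀⠀⠀⠀⠀⠀⠀⠀⠀⠀⠀⠀⠀⠀
⠀⠀⠀⠀⠀⠀⠀⠀⠀⠀⠀⠀⠀⠀
⠀⠀⠀⠀⠀⠂⠂⠛⠿⠿⠀⠀⠀⠀
⠀⠀⠀⠀⠀⠂⠂⠂⠿⠿⠀⠀⠀⠀
⠀⠀⠀⠀⠀⠂⠂⠂⠿⠿⠀⠀⠀⠀
⠀⠀⠀⠀⠀⠂⠶⣾⠿⠿⠀⠀⠀⠀
⠀⠀⠀⠀⠀⠿⠿⠿⠿⠿⠀⠀⠀⠀
⠀⠀⠀⠀⠀⠿⠿⠿⠿⠿⠀⠀⠀⠀
⠀⠀⠀⠀⠀⠀⠀⠀⠀⠀⠀⠀⠀⠀
⠀⠀⠀⠀⠀⠀⠀⠀⠀⠀⠀⠀⠀⠀
⠀⠀⠀⠀⠀⠀⠀⠀⠀⠀⠀⠀⠀⠀
⠀⠀⠀⠀⠀⠀⠀⠀⠀⠀⠀⠀⠀⠀

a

⠀⠀⠀⠀⠀⠀⠀⠀⠀⠀⠀⠀⠀⠀
⠀⠀⠀⠀⠀⠀⠀⠀⠀⠀⠀⠀⠀⠀
⠀⠀⠀⠀⠀⠀⠀⠀⠀⠀⠀⠀⠀⠀
⠀⠀⠀⠀⠀⠀⠀⠀⠀⠀⠀⠀⠀⠀
⠀⠀⠀⠀⠀⠀⠂⠂⠛⠿⠿⠀⠀⠀
⠀⠀⠀⠀⠀⠂⠂⠂⠂⠿⠿⠀⠀⠀
⠀⠀⠀⠀⠀⠂⠂⠂⠂⠿⠿⠀⠀⠀
⠀⠀⠀⠀⠀⠂⠂⣾⠂⠿⠿⠀⠀⠀
⠀⠀⠀⠀⠀⠿⠿⠿⠿⠿⠿⠀⠀⠀
⠀⠀⠀⠀⠀⠿⠿⠿⠿⠿⠿⠀⠀⠀
⠀⠀⠀⠀⠀⠀⠀⠀⠀⠀⠀⠀⠀⠀
⠀⠀⠀⠀⠀⠀⠀⠀⠀⠀⠀⠀⠀⠀
⠀⠀⠀⠀⠀⠀⠀⠀⠀⠀⠀⠀⠀⠀
⠀⠀⠀⠀⠀⠀⠀⠀⠀⠀⠀⠀⠀⠀

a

⠀⠀⠀⠀⠀⠀⠀⠀⠀⠀⠀⠀⠀⠀
⠀⠀⠀⠀⠀⠀⠀⠀⠀⠀⠀⠀⠀⠀
⠀⠀⠀⠀⠀⠀⠀⠀⠀⠀⠀⠀⠀⠀
⠀⠀⠀⠀⠀⠀⠀⠀⠀⠀⠀⠀⠀⠀
⠀⠀⠀⠀⠀⠀⠀⠂⠂⠛⠿⠿⠀⠀
⠀⠀⠀⠀⠀⠿⠂⠂⠂⠂⠿⠿⠀⠀
⠀⠀⠀⠀⠀⠿⠂⠂⠂⠂⠿⠿⠀⠀
⠀⠀⠀⠀⠀⠿⠂⣾⠶⠂⠿⠿⠀⠀
⠀⠀⠀⠀⠀⠿⠿⠿⠿⠿⠿⠿⠀⠀
⠀⠀⠀⠀⠀⠿⠿⠿⠿⠿⠿⠿⠀⠀
⠀⠀⠀⠀⠀⠀⠀⠀⠀⠀⠀⠀⠀⠀
⠀⠀⠀⠀⠀⠀⠀⠀⠀⠀⠀⠀⠀⠀
⠀⠀⠀⠀⠀⠀⠀⠀⠀⠀⠀⠀⠀⠀
⠀⠀⠀⠀⠀⠀⠀⠀⠀⠀⠀⠀⠀⠀

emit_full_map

⠀⠀⠂⠂⠛⠿⠿
⠿⠂⠂⠂⠂⠿⠿
⠿⠂⠂⠂⠂⠿⠿
⠿⠂⣾⠶⠂⠿⠿
⠿⠿⠿⠿⠿⠿⠿
⠿⠿⠿⠿⠿⠿⠿

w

⠀⠀⠀⠀⠀⠀⠀⠀⠀⠀⠀⠀⠀⠀
⠀⠀⠀⠀⠀⠀⠀⠀⠀⠀⠀⠀⠀⠀
⠀⠀⠀⠀⠀⠀⠀⠀⠀⠀⠀⠀⠀⠀
⠀⠀⠀⠀⠀⠀⠀⠀⠀⠀⠀⠀⠀⠀
⠀⠀⠀⠀⠀⠀⠀⠀⠀⠀⠀⠀⠀⠀
⠀⠀⠀⠀⠀⠿⠂⠂⠂⠛⠿⠿⠀⠀
⠀⠀⠀⠀⠀⠿⠂⠂⠂⠂⠿⠿⠀⠀
⠀⠀⠀⠀⠀⠿⠂⣾⠂⠂⠿⠿⠀⠀
⠀⠀⠀⠀⠀⠿⠂⠂⠶⠂⠿⠿⠀⠀
⠀⠀⠀⠀⠀⠿⠿⠿⠿⠿⠿⠿⠀⠀
⠀⠀⠀⠀⠀⠿⠿⠿⠿⠿⠿⠿⠀⠀
⠀⠀⠀⠀⠀⠀⠀⠀⠀⠀⠀⠀⠀⠀
⠀⠀⠀⠀⠀⠀⠀⠀⠀⠀⠀⠀⠀⠀
⠀⠀⠀⠀⠀⠀⠀⠀⠀⠀⠀⠀⠀⠀

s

⠀⠀⠀⠀⠀⠀⠀⠀⠀⠀⠀⠀⠀⠀
⠀⠀⠀⠀⠀⠀⠀⠀⠀⠀⠀⠀⠀⠀
⠀⠀⠀⠀⠀⠀⠀⠀⠀⠀⠀⠀⠀⠀
⠀⠀⠀⠀⠀⠀⠀⠀⠀⠀⠀⠀⠀⠀
⠀⠀⠀⠀⠀⠿⠂⠂⠂⠛⠿⠿⠀⠀
⠀⠀⠀⠀⠀⠿⠂⠂⠂⠂⠿⠿⠀⠀
⠀⠀⠀⠀⠀⠿⠂⠂⠂⠂⠿⠿⠀⠀
⠀⠀⠀⠀⠀⠿⠂⣾⠶⠂⠿⠿⠀⠀
⠀⠀⠀⠀⠀⠿⠿⠿⠿⠿⠿⠿⠀⠀
⠀⠀⠀⠀⠀⠿⠿⠿⠿⠿⠿⠿⠀⠀
⠀⠀⠀⠀⠀⠀⠀⠀⠀⠀⠀⠀⠀⠀
⠀⠀⠀⠀⠀⠀⠀⠀⠀⠀⠀⠀⠀⠀
⠀⠀⠀⠀⠀⠀⠀⠀⠀⠀⠀⠀⠀⠀
⠀⠀⠀⠀⠀⠀⠀⠀⠀⠀⠀⠀⠀⠀

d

⠀⠀⠀⠀⠀⠀⠀⠀⠀⠀⠀⠀⠀⠀
⠀⠀⠀⠀⠀⠀⠀⠀⠀⠀⠀⠀⠀⠀
⠀⠀⠀⠀⠀⠀⠀⠀⠀⠀⠀⠀⠀⠀
⠀⠀⠀⠀⠀⠀⠀⠀⠀⠀⠀⠀⠀⠀
⠀⠀⠀⠀⠿⠂⠂⠂⠛⠿⠿⠀⠀⠀
⠀⠀⠀⠀⠿⠂⠂⠂⠂⠿⠿⠀⠀⠀
⠀⠀⠀⠀⠿⠂⠂⠂⠂⠿⠿⠀⠀⠀
⠀⠀⠀⠀⠿⠂⠂⣾⠂⠿⠿⠀⠀⠀
⠀⠀⠀⠀⠿⠿⠿⠿⠿⠿⠿⠀⠀⠀
⠀⠀⠀⠀⠿⠿⠿⠿⠿⠿⠿⠀⠀⠀
⠀⠀⠀⠀⠀⠀⠀⠀⠀⠀⠀⠀⠀⠀
⠀⠀⠀⠀⠀⠀⠀⠀⠀⠀⠀⠀⠀⠀
⠀⠀⠀⠀⠀⠀⠀⠀⠀⠀⠀⠀⠀⠀
⠀⠀⠀⠀⠀⠀⠀⠀⠀⠀⠀⠀⠀⠀

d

⠀⠀⠀⠀⠀⠀⠀⠀⠀⠀⠀⠀⠀⠀
⠀⠀⠀⠀⠀⠀⠀⠀⠀⠀⠀⠀⠀⠀
⠀⠀⠀⠀⠀⠀⠀⠀⠀⠀⠀⠀⠀⠀
⠀⠀⠀⠀⠀⠀⠀⠀⠀⠀⠀⠀⠀⠀
⠀⠀⠀⠿⠂⠂⠂⠛⠿⠿⠀⠀⠀⠀
⠀⠀⠀⠿⠂⠂⠂⠂⠿⠿⠀⠀⠀⠀
⠀⠀⠀⠿⠂⠂⠂⠂⠿⠿⠀⠀⠀⠀
⠀⠀⠀⠿⠂⠂⠶⣾⠿⠿⠀⠀⠀⠀
⠀⠀⠀⠿⠿⠿⠿⠿⠿⠿⠀⠀⠀⠀
⠀⠀⠀⠿⠿⠿⠿⠿⠿⠿⠀⠀⠀⠀
⠀⠀⠀⠀⠀⠀⠀⠀⠀⠀⠀⠀⠀⠀
⠀⠀⠀⠀⠀⠀⠀⠀⠀⠀⠀⠀⠀⠀
⠀⠀⠀⠀⠀⠀⠀⠀⠀⠀⠀⠀⠀⠀
⠀⠀⠀⠀⠀⠀⠀⠀⠀⠀⠀⠀⠀⠀

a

⠀⠀⠀⠀⠀⠀⠀⠀⠀⠀⠀⠀⠀⠀
⠀⠀⠀⠀⠀⠀⠀⠀⠀⠀⠀⠀⠀⠀
⠀⠀⠀⠀⠀⠀⠀⠀⠀⠀⠀⠀⠀⠀
⠀⠀⠀⠀⠀⠀⠀⠀⠀⠀⠀⠀⠀⠀
⠀⠀⠀⠀⠿⠂⠂⠂⠛⠿⠿⠀⠀⠀
⠀⠀⠀⠀⠿⠂⠂⠂⠂⠿⠿⠀⠀⠀
⠀⠀⠀⠀⠿⠂⠂⠂⠂⠿⠿⠀⠀⠀
⠀⠀⠀⠀⠿⠂⠂⣾⠂⠿⠿⠀⠀⠀
⠀⠀⠀⠀⠿⠿⠿⠿⠿⠿⠿⠀⠀⠀
⠀⠀⠀⠀⠿⠿⠿⠿⠿⠿⠿⠀⠀⠀
⠀⠀⠀⠀⠀⠀⠀⠀⠀⠀⠀⠀⠀⠀
⠀⠀⠀⠀⠀⠀⠀⠀⠀⠀⠀⠀⠀⠀
⠀⠀⠀⠀⠀⠀⠀⠀⠀⠀⠀⠀⠀⠀
⠀⠀⠀⠀⠀⠀⠀⠀⠀⠀⠀⠀⠀⠀

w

⠀⠀⠀⠀⠀⠀⠀⠀⠀⠀⠀⠀⠀⠀
⠀⠀⠀⠀⠀⠀⠀⠀⠀⠀⠀⠀⠀⠀
⠀⠀⠀⠀⠀⠀⠀⠀⠀⠀⠀⠀⠀⠀
⠀⠀⠀⠀⠀⠀⠀⠀⠀⠀⠀⠀⠀⠀
⠀⠀⠀⠀⠀⠀⠀⠀⠀⠀⠀⠀⠀⠀
⠀⠀⠀⠀⠿⠂⠂⠂⠛⠿⠿⠀⠀⠀
⠀⠀⠀⠀⠿⠂⠂⠂⠂⠿⠿⠀⠀⠀
⠀⠀⠀⠀⠿⠂⠂⣾⠂⠿⠿⠀⠀⠀
⠀⠀⠀⠀⠿⠂⠂⠶⠂⠿⠿⠀⠀⠀
⠀⠀⠀⠀⠿⠿⠿⠿⠿⠿⠿⠀⠀⠀
⠀⠀⠀⠀⠿⠿⠿⠿⠿⠿⠿⠀⠀⠀
⠀⠀⠀⠀⠀⠀⠀⠀⠀⠀⠀⠀⠀⠀
⠀⠀⠀⠀⠀⠀⠀⠀⠀⠀⠀⠀⠀⠀
⠀⠀⠀⠀⠀⠀⠀⠀⠀⠀⠀⠀⠀⠀

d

⠀⠀⠀⠀⠀⠀⠀⠀⠀⠀⠀⠀⠀⠀
⠀⠀⠀⠀⠀⠀⠀⠀⠀⠀⠀⠀⠀⠀
⠀⠀⠀⠀⠀⠀⠀⠀⠀⠀⠀⠀⠀⠀
⠀⠀⠀⠀⠀⠀⠀⠀⠀⠀⠀⠀⠀⠀
⠀⠀⠀⠀⠀⠀⠀⠀⠀⠀⠀⠀⠀⠀
⠀⠀⠀⠿⠂⠂⠂⠛⠿⠿⠀⠀⠀⠀
⠀⠀⠀⠿⠂⠂⠂⠂⠿⠿⠀⠀⠀⠀
⠀⠀⠀⠿⠂⠂⠂⣾⠿⠿⠀⠀⠀⠀
⠀⠀⠀⠿⠂⠂⠶⠂⠿⠿⠀⠀⠀⠀
⠀⠀⠀⠿⠿⠿⠿⠿⠿⠿⠀⠀⠀⠀
⠀⠀⠀⠿⠿⠿⠿⠿⠿⠿⠀⠀⠀⠀
⠀⠀⠀⠀⠀⠀⠀⠀⠀⠀⠀⠀⠀⠀
⠀⠀⠀⠀⠀⠀⠀⠀⠀⠀⠀⠀⠀⠀
⠀⠀⠀⠀⠀⠀⠀⠀⠀⠀⠀⠀⠀⠀

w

⠀⠀⠀⠀⠀⠀⠀⠀⠀⠀⠀⠀⠀⠀
⠀⠀⠀⠀⠀⠀⠀⠀⠀⠀⠀⠀⠀⠀
⠀⠀⠀⠀⠀⠀⠀⠀⠀⠀⠀⠀⠀⠀
⠀⠀⠀⠀⠀⠀⠀⠀⠀⠀⠀⠀⠀⠀
⠀⠀⠀⠀⠀⠀⠀⠀⠀⠀⠀⠀⠀⠀
⠀⠀⠀⠀⠀⠂⠂⠂⠂⠂⠀⠀⠀⠀
⠀⠀⠀⠿⠂⠂⠂⠛⠿⠿⠀⠀⠀⠀
⠀⠀⠀⠿⠂⠂⠂⣾⠿⠿⠀⠀⠀⠀
⠀⠀⠀⠿⠂⠂⠂⠂⠿⠿⠀⠀⠀⠀
⠀⠀⠀⠿⠂⠂⠶⠂⠿⠿⠀⠀⠀⠀
⠀⠀⠀⠿⠿⠿⠿⠿⠿⠿⠀⠀⠀⠀
⠀⠀⠀⠿⠿⠿⠿⠿⠿⠿⠀⠀⠀⠀
⠀⠀⠀⠀⠀⠀⠀⠀⠀⠀⠀⠀⠀⠀
⠀⠀⠀⠀⠀⠀⠀⠀⠀⠀⠀⠀⠀⠀

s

⠀⠀⠀⠀⠀⠀⠀⠀⠀⠀⠀⠀⠀⠀
⠀⠀⠀⠀⠀⠀⠀⠀⠀⠀⠀⠀⠀⠀
⠀⠀⠀⠀⠀⠀⠀⠀⠀⠀⠀⠀⠀⠀
⠀⠀⠀⠀⠀⠀⠀⠀⠀⠀⠀⠀⠀⠀
⠀⠀⠀⠀⠀⠂⠂⠂⠂⠂⠀⠀⠀⠀
⠀⠀⠀⠿⠂⠂⠂⠛⠿⠿⠀⠀⠀⠀
⠀⠀⠀⠿⠂⠂⠂⠂⠿⠿⠀⠀⠀⠀
⠀⠀⠀⠿⠂⠂⠂⣾⠿⠿⠀⠀⠀⠀
⠀⠀⠀⠿⠂⠂⠶⠂⠿⠿⠀⠀⠀⠀
⠀⠀⠀⠿⠿⠿⠿⠿⠿⠿⠀⠀⠀⠀
⠀⠀⠀⠿⠿⠿⠿⠿⠿⠿⠀⠀⠀⠀
⠀⠀⠀⠀⠀⠀⠀⠀⠀⠀⠀⠀⠀⠀
⠀⠀⠀⠀⠀⠀⠀⠀⠀⠀⠀⠀⠀⠀
⠀⠀⠀⠀⠀⠀⠀⠀⠀⠀⠀⠀⠀⠀

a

⠀⠀⠀⠀⠀⠀⠀⠀⠀⠀⠀⠀⠀⠀
⠀⠀⠀⠀⠀⠀⠀⠀⠀⠀⠀⠀⠀⠀
⠀⠀⠀⠀⠀⠀⠀⠀⠀⠀⠀⠀⠀⠀
⠀⠀⠀⠀⠀⠀⠀⠀⠀⠀⠀⠀⠀⠀
⠀⠀⠀⠀⠀⠀⠂⠂⠂⠂⠂⠀⠀⠀
⠀⠀⠀⠀⠿⠂⠂⠂⠛⠿⠿⠀⠀⠀
⠀⠀⠀⠀⠿⠂⠂⠂⠂⠿⠿⠀⠀⠀
⠀⠀⠀⠀⠿⠂⠂⣾⠂⠿⠿⠀⠀⠀
⠀⠀⠀⠀⠿⠂⠂⠶⠂⠿⠿⠀⠀⠀
⠀⠀⠀⠀⠿⠿⠿⠿⠿⠿⠿⠀⠀⠀
⠀⠀⠀⠀⠿⠿⠿⠿⠿⠿⠿⠀⠀⠀
⠀⠀⠀⠀⠀⠀⠀⠀⠀⠀⠀⠀⠀⠀
⠀⠀⠀⠀⠀⠀⠀⠀⠀⠀⠀⠀⠀⠀
⠀⠀⠀⠀⠀⠀⠀⠀⠀⠀⠀⠀⠀⠀

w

⠀⠀⠀⠀⠀⠀⠀⠀⠀⠀⠀⠀⠀⠀
⠀⠀⠀⠀⠀⠀⠀⠀⠀⠀⠀⠀⠀⠀
⠀⠀⠀⠀⠀⠀⠀⠀⠀⠀⠀⠀⠀⠀
⠀⠀⠀⠀⠀⠀⠀⠀⠀⠀⠀⠀⠀⠀
⠀⠀⠀⠀⠀⠀⠀⠀⠀⠀⠀⠀⠀⠀
⠀⠀⠀⠀⠀⠂⠂⠂⠂⠂⠂⠀⠀⠀
⠀⠀⠀⠀⠿⠂⠂⠂⠛⠿⠿⠀⠀⠀
⠀⠀⠀⠀⠿⠂⠂⣾⠂⠿⠿⠀⠀⠀
⠀⠀⠀⠀⠿⠂⠂⠂⠂⠿⠿⠀⠀⠀
⠀⠀⠀⠀⠿⠂⠂⠶⠂⠿⠿⠀⠀⠀
⠀⠀⠀⠀⠿⠿⠿⠿⠿⠿⠿⠀⠀⠀
⠀⠀⠀⠀⠿⠿⠿⠿⠿⠿⠿⠀⠀⠀
⠀⠀⠀⠀⠀⠀⠀⠀⠀⠀⠀⠀⠀⠀
⠀⠀⠀⠀⠀⠀⠀⠀⠀⠀⠀⠀⠀⠀

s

⠀⠀⠀⠀⠀⠀⠀⠀⠀⠀⠀⠀⠀⠀
⠀⠀⠀⠀⠀⠀⠀⠀⠀⠀⠀⠀⠀⠀
⠀⠀⠀⠀⠀⠀⠀⠀⠀⠀⠀⠀⠀⠀
⠀⠀⠀⠀⠀⠀⠀⠀⠀⠀⠀⠀⠀⠀
⠀⠀⠀⠀⠀⠂⠂⠂⠂⠂⠂⠀⠀⠀
⠀⠀⠀⠀⠿⠂⠂⠂⠛⠿⠿⠀⠀⠀
⠀⠀⠀⠀⠿⠂⠂⠂⠂⠿⠿⠀⠀⠀
⠀⠀⠀⠀⠿⠂⠂⣾⠂⠿⠿⠀⠀⠀
⠀⠀⠀⠀⠿⠂⠂⠶⠂⠿⠿⠀⠀⠀
⠀⠀⠀⠀⠿⠿⠿⠿⠿⠿⠿⠀⠀⠀
⠀⠀⠀⠀⠿⠿⠿⠿⠿⠿⠿⠀⠀⠀
⠀⠀⠀⠀⠀⠀⠀⠀⠀⠀⠀⠀⠀⠀
⠀⠀⠀⠀⠀⠀⠀⠀⠀⠀⠀⠀⠀⠀
⠀⠀⠀⠀⠀⠀⠀⠀⠀⠀⠀⠀⠀⠀

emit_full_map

⠀⠂⠂⠂⠂⠂⠂
⠿⠂⠂⠂⠛⠿⠿
⠿⠂⠂⠂⠂⠿⠿
⠿⠂⠂⣾⠂⠿⠿
⠿⠂⠂⠶⠂⠿⠿
⠿⠿⠿⠿⠿⠿⠿
⠿⠿⠿⠿⠿⠿⠿
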